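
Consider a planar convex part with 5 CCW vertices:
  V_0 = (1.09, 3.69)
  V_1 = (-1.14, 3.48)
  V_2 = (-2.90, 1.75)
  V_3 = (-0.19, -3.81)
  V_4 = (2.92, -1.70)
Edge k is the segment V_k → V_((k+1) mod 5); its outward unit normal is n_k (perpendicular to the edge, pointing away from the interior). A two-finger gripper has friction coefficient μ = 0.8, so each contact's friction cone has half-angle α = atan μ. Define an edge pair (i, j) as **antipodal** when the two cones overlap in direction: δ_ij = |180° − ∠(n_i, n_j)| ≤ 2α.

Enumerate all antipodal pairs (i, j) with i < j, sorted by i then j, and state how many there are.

count = 5; pairs: (0,2), (0,3), (1,3), (1,4), (2,4)

α = atan 0.8 = 38.66°;  2α = 77.32°
n_0 = (-0.0938, +0.9956)
n_1 = (-0.7010, +0.7132)
n_2 = (-0.8989, -0.4381)
n_3 = (+0.5614, -0.8275)
n_4 = (+0.9469, +0.3215)
  (0,1): δ = 140.87°  ·
  (0,2): δ = 69.39°  ✓
  (0,3): δ = 28.78°  ✓
  (0,4): δ = 103.37°  ·
  (1,2): δ = 108.52°  ·
  (1,3): δ = 10.35°  ✓
  (1,4): δ = 64.25°  ✓
  (2,3): δ = 81.83°  ·
  (2,4): δ = 7.23°  ✓
  (3,4): δ = 105.40°  ·
antipodal pairs: 5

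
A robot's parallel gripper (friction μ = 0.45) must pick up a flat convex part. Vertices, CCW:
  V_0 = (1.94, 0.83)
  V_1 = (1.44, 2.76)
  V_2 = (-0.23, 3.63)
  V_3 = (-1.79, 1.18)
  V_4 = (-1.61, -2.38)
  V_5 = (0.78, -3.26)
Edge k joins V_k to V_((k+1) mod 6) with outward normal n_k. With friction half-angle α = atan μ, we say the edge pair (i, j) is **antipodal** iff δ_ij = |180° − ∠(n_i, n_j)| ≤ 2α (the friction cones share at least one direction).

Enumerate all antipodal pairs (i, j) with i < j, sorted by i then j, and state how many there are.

count = 5; pairs: (0,2), (0,3), (1,4), (2,5), (3,5)

α = atan 0.45 = 24.23°;  2α = 48.46°
n_0 = (+0.9680, +0.2508)
n_1 = (+0.4620, +0.8869)
n_2 = (-0.8435, +0.5371)
n_3 = (-0.9987, -0.0505)
n_4 = (-0.3455, -0.9384)
n_5 = (+0.9621, -0.2729)
  (0,1): δ = 132.04°  ·
  (0,2): δ = 47.01°  ✓
  (0,3): δ = 11.63°  ✓
  (0,4): δ = 55.26°  ·
  (0,5): δ = 149.64°  ·
  (1,2): δ = 94.97°  ·
  (1,3): δ = 59.59°  ·
  (1,4): δ = 7.30°  ✓
  (1,5): δ = 101.68°  ·
  (2,3): δ = 144.62°  ·
  (2,4): δ = 77.73°  ·
  (2,5): δ = 16.65°  ✓
  (3,4): δ = 113.11°  ·
  (3,5): δ = 18.73°  ✓
  (4,5): δ = 85.62°  ·
antipodal pairs: 5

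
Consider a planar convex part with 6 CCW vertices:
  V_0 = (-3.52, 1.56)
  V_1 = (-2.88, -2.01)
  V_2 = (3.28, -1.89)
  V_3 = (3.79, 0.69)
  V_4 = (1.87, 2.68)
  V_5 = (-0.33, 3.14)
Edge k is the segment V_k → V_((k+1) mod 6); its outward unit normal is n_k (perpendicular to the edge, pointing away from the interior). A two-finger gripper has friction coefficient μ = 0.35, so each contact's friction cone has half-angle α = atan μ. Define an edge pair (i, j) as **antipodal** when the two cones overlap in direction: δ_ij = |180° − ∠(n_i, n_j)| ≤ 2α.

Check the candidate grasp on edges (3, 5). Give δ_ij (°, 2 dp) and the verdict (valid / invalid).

δ = 107.63°, invalid

α = atan 0.35 = 19.29°;  2α = 38.58°
edge 3: e_3 = (-1.92, +1.99);  n_3 = (+0.7197, +0.6943)
edge 5: e_5 = (-3.19, -1.58);  n_5 = (-0.4438, +0.8961)
∠(n_3, n_5) = 72.37°
δ = |180° − 72.37°| = 107.63°
107.63° > 2α = 38.58°  →  invalid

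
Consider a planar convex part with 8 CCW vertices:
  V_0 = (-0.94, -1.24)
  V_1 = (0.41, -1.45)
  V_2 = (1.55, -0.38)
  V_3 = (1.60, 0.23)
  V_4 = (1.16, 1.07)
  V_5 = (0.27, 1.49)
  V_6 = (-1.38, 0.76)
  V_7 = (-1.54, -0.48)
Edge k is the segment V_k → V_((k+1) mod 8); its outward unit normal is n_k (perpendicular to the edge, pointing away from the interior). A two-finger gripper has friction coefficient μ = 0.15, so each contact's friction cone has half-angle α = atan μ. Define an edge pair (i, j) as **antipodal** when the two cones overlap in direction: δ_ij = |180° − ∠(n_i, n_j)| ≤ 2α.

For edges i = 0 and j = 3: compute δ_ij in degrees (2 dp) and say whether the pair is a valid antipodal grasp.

α = atan 0.15 = 8.53°;  2α = 17.06°
edge 0: e_0 = (+1.35, -0.21);  n_0 = (-0.1537, -0.9881)
edge 3: e_3 = (-0.44, +0.84);  n_3 = (+0.8858, +0.4640)
∠(n_0, n_3) = 126.49°
δ = |180° − 126.49°| = 53.51°
53.51° > 2α = 17.06°  →  invalid

δ = 53.51°, invalid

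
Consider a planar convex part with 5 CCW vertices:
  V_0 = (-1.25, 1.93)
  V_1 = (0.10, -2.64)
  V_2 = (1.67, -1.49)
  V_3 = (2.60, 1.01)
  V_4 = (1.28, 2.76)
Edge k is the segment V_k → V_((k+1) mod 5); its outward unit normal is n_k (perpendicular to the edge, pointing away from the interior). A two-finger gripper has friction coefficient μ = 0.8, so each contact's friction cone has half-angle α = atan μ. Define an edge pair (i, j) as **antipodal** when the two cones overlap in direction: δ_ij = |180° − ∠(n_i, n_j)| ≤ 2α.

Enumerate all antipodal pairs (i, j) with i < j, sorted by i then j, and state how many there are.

count = 5; pairs: (0,1), (0,2), (0,3), (1,4), (2,4)

α = atan 0.8 = 38.66°;  2α = 77.32°
n_0 = (-0.9590, -0.2833)
n_1 = (+0.5909, -0.8067)
n_2 = (+0.9373, -0.3487)
n_3 = (+0.7984, +0.6022)
n_4 = (-0.3117, +0.9502)
  (0,1): δ = 70.24°  ✓
  (0,2): δ = 36.86°  ✓
  (0,3): δ = 20.57°  ✓
  (0,4): δ = 91.71°  ·
  (1,2): δ = 146.63°  ·
  (1,3): δ = 89.20°  ·
  (1,4): δ = 18.06°  ✓
  (2,3): δ = 122.57°  ·
  (2,4): δ = 51.43°  ✓
  (3,4): δ = 108.86°  ·
antipodal pairs: 5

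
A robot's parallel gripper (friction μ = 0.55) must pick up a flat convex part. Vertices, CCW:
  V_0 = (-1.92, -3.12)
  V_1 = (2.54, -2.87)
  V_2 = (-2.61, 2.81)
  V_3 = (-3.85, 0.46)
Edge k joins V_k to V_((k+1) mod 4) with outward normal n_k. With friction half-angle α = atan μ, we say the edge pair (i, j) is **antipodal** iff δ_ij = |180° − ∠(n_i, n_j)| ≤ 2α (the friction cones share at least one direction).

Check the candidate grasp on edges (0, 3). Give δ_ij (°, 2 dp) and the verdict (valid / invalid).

δ = 115.12°, invalid

α = atan 0.55 = 28.81°;  2α = 57.62°
edge 0: e_0 = (+4.46, +0.25);  n_0 = (+0.0560, -0.9984)
edge 3: e_3 = (+1.93, -3.58);  n_3 = (-0.8802, -0.4745)
∠(n_0, n_3) = 64.88°
δ = |180° − 64.88°| = 115.12°
115.12° > 2α = 57.62°  →  invalid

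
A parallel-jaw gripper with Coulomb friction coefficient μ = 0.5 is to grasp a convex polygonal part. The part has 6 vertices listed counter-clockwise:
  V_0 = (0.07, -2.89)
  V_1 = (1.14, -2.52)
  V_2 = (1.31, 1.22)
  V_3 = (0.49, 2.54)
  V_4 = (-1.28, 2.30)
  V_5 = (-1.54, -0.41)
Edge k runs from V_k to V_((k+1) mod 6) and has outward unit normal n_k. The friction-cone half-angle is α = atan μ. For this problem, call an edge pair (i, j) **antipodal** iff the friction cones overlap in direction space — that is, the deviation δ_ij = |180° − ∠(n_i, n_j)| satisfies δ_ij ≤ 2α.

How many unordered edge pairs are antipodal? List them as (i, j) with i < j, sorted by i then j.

α = atan 0.5 = 26.57°;  2α = 53.13°
n_0 = (+0.3268, -0.9451)
n_1 = (+0.9990, -0.0454)
n_2 = (+0.8494, +0.5277)
n_3 = (-0.1344, +0.9909)
n_4 = (-0.9954, +0.0955)
n_5 = (-0.8388, -0.5445)
  (0,1): δ = 111.68°  ·
  (0,2): δ = 77.23°  ·
  (0,3): δ = 11.35°  ✓
  (0,4): δ = 65.44°  ·
  (0,5): δ = 103.92°  ·
  (1,2): δ = 145.55°  ·
  (1,3): δ = 79.68°  ·
  (1,4): δ = 2.88°  ✓
  (1,5): δ = 35.59°  ✓
  (2,3): δ = 114.13°  ·
  (2,4): δ = 37.33°  ✓
  (2,5): δ = 1.14°  ✓
  (3,4): δ = 103.20°  ·
  (3,5): δ = 64.73°  ·
  (4,5): δ = 141.53°  ·
antipodal pairs: 5

count = 5; pairs: (0,3), (1,4), (1,5), (2,4), (2,5)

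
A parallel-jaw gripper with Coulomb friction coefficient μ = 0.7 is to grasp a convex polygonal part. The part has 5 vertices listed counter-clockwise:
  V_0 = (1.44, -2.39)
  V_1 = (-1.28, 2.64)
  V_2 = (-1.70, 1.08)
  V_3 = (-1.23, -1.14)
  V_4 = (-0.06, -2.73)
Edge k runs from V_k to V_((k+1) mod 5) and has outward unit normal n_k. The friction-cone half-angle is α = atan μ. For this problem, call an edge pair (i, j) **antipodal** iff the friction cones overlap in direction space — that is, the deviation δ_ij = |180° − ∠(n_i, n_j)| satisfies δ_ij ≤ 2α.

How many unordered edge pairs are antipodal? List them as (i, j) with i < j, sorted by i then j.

count = 4; pairs: (0,1), (0,2), (0,3), (1,4)

α = atan 0.7 = 34.99°;  2α = 69.98°
n_0 = (+0.8796, +0.4757)
n_1 = (-0.9656, +0.2600)
n_2 = (-0.9783, -0.2071)
n_3 = (-0.8054, -0.5927)
n_4 = (+0.2211, -0.9753)
  (0,1): δ = 43.47°  ✓
  (0,2): δ = 16.45°  ✓
  (0,3): δ = 7.94°  ✓
  (0,4): δ = 74.37°  ·
  (1,2): δ = 152.98°  ·
  (1,3): δ = 128.58°  ·
  (1,4): δ = 62.16°  ✓
  (2,3): δ = 155.61°  ·
  (2,4): δ = 89.18°  ·
  (3,4): δ = 113.58°  ·
antipodal pairs: 4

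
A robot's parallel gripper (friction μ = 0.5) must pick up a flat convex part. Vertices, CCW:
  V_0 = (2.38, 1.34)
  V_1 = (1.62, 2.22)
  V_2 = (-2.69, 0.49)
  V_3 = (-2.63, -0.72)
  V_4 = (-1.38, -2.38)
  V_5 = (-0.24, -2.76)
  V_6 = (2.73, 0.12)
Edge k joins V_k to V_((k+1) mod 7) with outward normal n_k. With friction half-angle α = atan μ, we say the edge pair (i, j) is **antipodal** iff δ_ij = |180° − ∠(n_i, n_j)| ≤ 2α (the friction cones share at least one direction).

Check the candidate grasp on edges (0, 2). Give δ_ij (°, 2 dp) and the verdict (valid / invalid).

α = atan 0.5 = 26.57°;  2α = 53.13°
edge 0: e_0 = (-0.76, +0.88);  n_0 = (+0.7568, +0.6536)
edge 2: e_2 = (+0.06, -1.21);  n_2 = (-0.9988, -0.0495)
∠(n_0, n_2) = 142.02°
δ = |180° − 142.02°| = 37.98°
37.98° ≤ 2α = 53.13°  →  valid

δ = 37.98°, valid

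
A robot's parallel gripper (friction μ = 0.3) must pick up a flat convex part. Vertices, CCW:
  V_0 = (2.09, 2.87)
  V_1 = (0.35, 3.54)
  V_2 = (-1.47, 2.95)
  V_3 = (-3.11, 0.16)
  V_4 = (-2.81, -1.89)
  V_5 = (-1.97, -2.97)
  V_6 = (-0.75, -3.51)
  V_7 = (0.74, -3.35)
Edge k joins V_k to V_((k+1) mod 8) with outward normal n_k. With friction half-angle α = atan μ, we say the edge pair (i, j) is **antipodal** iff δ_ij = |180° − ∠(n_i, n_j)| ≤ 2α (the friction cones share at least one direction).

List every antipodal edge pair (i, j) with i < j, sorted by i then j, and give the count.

count = 6; pairs: (0,4), (0,5), (0,6), (1,6), (2,7), (3,7)

α = atan 0.3 = 16.70°;  2α = 33.40°
n_0 = (+0.3593, +0.9332)
n_1 = (-0.3084, +0.9513)
n_2 = (-0.8621, +0.5068)
n_3 = (-0.9895, -0.1448)
n_4 = (-0.7894, -0.6139)
n_5 = (-0.4047, -0.9144)
n_6 = (+0.1068, -0.9943)
n_7 = (+0.9772, -0.2121)
  (0,1): δ = 140.98°  ·
  (0,2): δ = 99.39°  ·
  (0,3): δ = 60.61°  ·
  (0,4): δ = 31.07°  ✓
  (0,5): δ = 2.82°  ✓
  (0,6): δ = 27.19°  ✓
  (0,7): δ = 98.81°  ·
  (1,2): δ = 138.41°  ·
  (1,3): δ = 99.64°  ·
  (1,4): δ = 70.09°  ·
  (1,5): δ = 41.84°  ·
  (1,6): δ = 11.83°  ✓
  (1,7): δ = 59.79°  ·
  (2,3): δ = 141.23°  ·
  (2,4): δ = 111.68°  ·
  (2,5): δ = 83.43°  ·
  (2,6): δ = 53.42°  ·
  (2,7): δ = 18.20°  ✓
  (3,4): δ = 150.45°  ·
  (3,5): δ = 122.20°  ·
  (3,6): δ = 92.20°  ·
  (3,7): δ = 20.57°  ✓
  (4,5): δ = 151.75°  ·
  (4,6): δ = 121.75°  ·
  (4,7): δ = 50.12°  ·
  (5,6): δ = 150.00°  ·
  (5,7): δ = 78.37°  ·
  (6,7): δ = 108.37°  ·
antipodal pairs: 6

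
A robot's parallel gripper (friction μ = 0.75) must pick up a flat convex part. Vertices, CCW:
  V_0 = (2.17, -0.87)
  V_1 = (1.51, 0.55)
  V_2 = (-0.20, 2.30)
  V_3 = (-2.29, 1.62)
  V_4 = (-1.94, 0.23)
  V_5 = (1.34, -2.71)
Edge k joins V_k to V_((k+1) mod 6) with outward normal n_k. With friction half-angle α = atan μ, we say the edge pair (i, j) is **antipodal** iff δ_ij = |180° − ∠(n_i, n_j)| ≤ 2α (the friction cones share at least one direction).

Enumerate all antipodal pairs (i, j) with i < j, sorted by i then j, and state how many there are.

count = 8; pairs: (0,3), (0,4), (1,3), (1,4), (2,4), (2,5), (3,5), (4,5)

α = atan 0.75 = 36.87°;  2α = 73.74°
n_0 = (+0.9068, +0.4215)
n_1 = (+0.7152, +0.6989)
n_2 = (-0.3094, +0.9509)
n_3 = (-0.9697, -0.2442)
n_4 = (-0.6675, -0.7446)
n_5 = (+0.9116, -0.4112)
  (0,1): δ = 160.59°  ·
  (0,2): δ = 96.91°  ·
  (0,3): δ = 10.80°  ✓
  (0,4): δ = 23.20°  ✓
  (0,5): δ = 130.79°  ·
  (1,2): δ = 116.31°  ·
  (1,3): δ = 30.20°  ✓
  (1,4): δ = 3.79°  ✓
  (1,5): δ = 111.38°  ·
  (2,3): δ = 93.89°  ·
  (2,4): δ = 59.89°  ✓
  (2,5): δ = 47.70°  ✓
  (3,4): δ = 146.00°  ·
  (3,5): δ = 38.41°  ✓
  (4,5): δ = 72.41°  ✓
antipodal pairs: 8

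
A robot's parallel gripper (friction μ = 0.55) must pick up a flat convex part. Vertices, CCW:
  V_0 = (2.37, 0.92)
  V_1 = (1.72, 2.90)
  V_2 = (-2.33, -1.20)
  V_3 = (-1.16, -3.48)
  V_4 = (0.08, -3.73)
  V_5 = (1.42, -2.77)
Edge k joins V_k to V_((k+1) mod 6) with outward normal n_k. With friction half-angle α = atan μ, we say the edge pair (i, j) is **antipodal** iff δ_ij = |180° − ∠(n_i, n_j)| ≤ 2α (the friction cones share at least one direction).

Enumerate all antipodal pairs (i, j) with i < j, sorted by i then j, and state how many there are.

α = atan 0.55 = 28.81°;  2α = 57.62°
n_0 = (+0.9501, +0.3119)
n_1 = (-0.7114, +0.7028)
n_2 = (-0.8897, -0.4566)
n_3 = (-0.1976, -0.9803)
n_4 = (+0.5824, -0.8129)
n_5 = (+0.9684, -0.2493)
  (0,1): δ = 62.82°  ·
  (0,2): δ = 8.99°  ✓
  (0,3): δ = 60.43°  ·
  (0,4): δ = 107.44°  ·
  (0,5): δ = 147.39°  ·
  (1,2): δ = 108.19°  ·
  (1,3): δ = 56.75°  ✓
  (1,4): δ = 9.73°  ✓
  (1,5): δ = 30.21°  ✓
  (2,3): δ = 128.56°  ·
  (2,4): δ = 81.55°  ·
  (2,5): δ = 41.60°  ✓
  (3,4): δ = 132.98°  ·
  (3,5): δ = 93.04°  ·
  (4,5): δ = 140.06°  ·
antipodal pairs: 5

count = 5; pairs: (0,2), (1,3), (1,4), (1,5), (2,5)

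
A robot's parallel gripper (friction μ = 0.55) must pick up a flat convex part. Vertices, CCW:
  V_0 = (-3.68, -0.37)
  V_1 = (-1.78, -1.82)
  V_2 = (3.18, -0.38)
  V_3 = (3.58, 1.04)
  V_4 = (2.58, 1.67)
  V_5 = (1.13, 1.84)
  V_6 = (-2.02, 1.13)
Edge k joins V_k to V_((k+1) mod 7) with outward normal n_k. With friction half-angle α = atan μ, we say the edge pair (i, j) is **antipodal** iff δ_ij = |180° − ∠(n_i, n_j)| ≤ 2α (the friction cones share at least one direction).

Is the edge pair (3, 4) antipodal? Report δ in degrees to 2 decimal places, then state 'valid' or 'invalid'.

α = atan 0.55 = 28.81°;  2α = 57.62°
edge 3: e_3 = (-1.00, +0.63);  n_3 = (+0.5330, +0.8461)
edge 4: e_4 = (-1.45, +0.17);  n_4 = (+0.1164, +0.9932)
∠(n_3, n_4) = 25.52°
δ = |180° − 25.52°| = 154.48°
154.48° > 2α = 57.62°  →  invalid

δ = 154.48°, invalid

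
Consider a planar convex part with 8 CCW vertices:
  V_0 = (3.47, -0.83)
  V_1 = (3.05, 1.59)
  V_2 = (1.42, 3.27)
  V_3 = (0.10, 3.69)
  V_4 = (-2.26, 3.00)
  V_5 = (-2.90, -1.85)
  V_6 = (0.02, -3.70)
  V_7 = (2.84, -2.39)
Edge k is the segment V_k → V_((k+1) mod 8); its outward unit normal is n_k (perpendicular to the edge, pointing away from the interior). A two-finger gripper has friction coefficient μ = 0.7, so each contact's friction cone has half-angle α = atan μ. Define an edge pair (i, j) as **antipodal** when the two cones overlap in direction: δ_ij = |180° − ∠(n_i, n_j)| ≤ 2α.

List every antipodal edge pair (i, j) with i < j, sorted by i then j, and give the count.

count = 11; pairs: (0,4), (0,5), (1,4), (1,5), (2,5), (2,6), (3,5), (3,6), (3,7), (4,6), (4,7)

α = atan 0.7 = 34.99°;  2α = 69.98°
n_0 = (+0.9853, +0.1710)
n_1 = (+0.7177, +0.6963)
n_2 = (+0.3032, +0.9529)
n_3 = (-0.2806, +0.9598)
n_4 = (-0.9914, +0.1308)
n_5 = (-0.5352, -0.8447)
n_6 = (+0.4213, -0.9069)
n_7 = (+0.9272, -0.3745)
  (0,1): δ = 145.71°  ·
  (0,2): δ = 117.50°  ·
  (0,3): δ = 83.55°  ·
  (0,4): δ = 17.36°  ✓
  (0,5): δ = 47.80°  ✓
  (0,6): δ = 105.07°  ·
  (0,7): δ = 148.16°  ·
  (1,2): δ = 151.78°  ·
  (1,3): δ = 117.84°  ·
  (1,4): δ = 51.65°  ✓
  (1,5): δ = 13.51°  ✓
  (1,6): δ = 70.78°  ·
  (1,7): δ = 113.87°  ·
  (2,3): δ = 146.05°  ·
  (2,4): δ = 79.87°  ·
  (2,5): δ = 14.71°  ✓
  (2,6): δ = 42.57°  ✓
  (2,7): δ = 85.66°  ·
  (3,4): δ = 113.81°  ·
  (3,5): δ = 48.65°  ✓
  (3,6): δ = 8.62°  ✓
  (3,7): δ = 51.71°  ✓
  (4,5): δ = 114.84°  ·
  (4,6): δ = 57.57°  ✓
  (4,7): δ = 14.47°  ✓
  (5,6): δ = 122.73°  ·
  (5,7): δ = 79.63°  ·
  (6,7): δ = 136.91°  ·
antipodal pairs: 11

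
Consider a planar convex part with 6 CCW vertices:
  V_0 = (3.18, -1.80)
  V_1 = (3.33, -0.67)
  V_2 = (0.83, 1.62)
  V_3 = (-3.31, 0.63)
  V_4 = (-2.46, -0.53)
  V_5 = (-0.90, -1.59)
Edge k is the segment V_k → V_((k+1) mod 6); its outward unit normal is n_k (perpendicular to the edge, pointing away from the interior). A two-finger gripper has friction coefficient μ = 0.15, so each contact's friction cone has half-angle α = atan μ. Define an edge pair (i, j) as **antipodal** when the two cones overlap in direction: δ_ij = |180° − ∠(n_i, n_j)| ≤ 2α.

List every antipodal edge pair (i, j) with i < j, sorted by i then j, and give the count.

count = 3; pairs: (1,3), (1,4), (2,5)

α = atan 0.15 = 8.53°;  2α = 17.06°
n_0 = (+0.9913, -0.1316)
n_1 = (+0.6755, +0.7374)
n_2 = (-0.2326, +0.9726)
n_3 = (-0.8066, -0.5911)
n_4 = (-0.5620, -0.8271)
n_5 = (-0.0514, -0.9987)
  (0,1): δ = 124.93°  ·
  (0,2): δ = 68.99°  ·
  (0,3): δ = 43.79°  ·
  (0,4): δ = 63.37°  ·
  (0,5): δ = 94.61°  ·
  (1,2): δ = 124.06°  ·
  (1,3): δ = 11.28°  ✓
  (1,4): δ = 8.29°  ✓
  (1,5): δ = 39.54°  ·
  (2,3): δ = 67.22°  ·
  (2,4): δ = 47.64°  ·
  (2,5): δ = 16.40°  ✓
  (3,4): δ = 160.43°  ·
  (3,5): δ = 129.18°  ·
  (4,5): δ = 148.75°  ·
antipodal pairs: 3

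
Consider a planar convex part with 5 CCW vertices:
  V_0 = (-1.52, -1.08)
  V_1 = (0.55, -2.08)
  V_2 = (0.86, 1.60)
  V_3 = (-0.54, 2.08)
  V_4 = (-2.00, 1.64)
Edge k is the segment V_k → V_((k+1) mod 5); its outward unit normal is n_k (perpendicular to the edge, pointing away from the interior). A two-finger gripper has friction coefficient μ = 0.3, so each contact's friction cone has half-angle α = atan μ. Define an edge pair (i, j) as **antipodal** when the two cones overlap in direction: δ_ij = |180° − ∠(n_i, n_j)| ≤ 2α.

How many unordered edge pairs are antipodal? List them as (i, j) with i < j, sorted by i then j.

α = atan 0.3 = 16.70°;  2α = 33.40°
n_0 = (-0.4350, -0.9004)
n_1 = (+0.9965, -0.0839)
n_2 = (+0.3243, +0.9459)
n_3 = (-0.2886, +0.9575)
n_4 = (-0.9848, -0.1738)
  (0,1): δ = 69.03°  ·
  (0,2): δ = 6.86°  ✓
  (0,3): δ = 42.56°  ·
  (0,4): δ = 125.79°  ·
  (1,2): δ = 104.11°  ·
  (1,3): δ = 68.41°  ·
  (1,4): δ = 14.82°  ✓
  (2,3): δ = 144.30°  ·
  (2,4): δ = 61.07°  ·
  (3,4): δ = 96.76°  ·
antipodal pairs: 2

count = 2; pairs: (0,2), (1,4)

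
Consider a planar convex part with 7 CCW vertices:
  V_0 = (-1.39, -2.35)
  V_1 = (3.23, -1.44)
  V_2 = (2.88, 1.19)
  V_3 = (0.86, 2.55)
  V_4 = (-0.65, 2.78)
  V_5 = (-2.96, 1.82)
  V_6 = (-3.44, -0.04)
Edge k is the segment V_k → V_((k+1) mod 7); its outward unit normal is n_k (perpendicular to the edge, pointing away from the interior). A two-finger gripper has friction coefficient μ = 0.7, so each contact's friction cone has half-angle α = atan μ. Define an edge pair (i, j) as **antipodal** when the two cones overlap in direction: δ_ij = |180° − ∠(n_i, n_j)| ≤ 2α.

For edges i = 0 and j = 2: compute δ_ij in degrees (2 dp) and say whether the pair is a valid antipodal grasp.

α = atan 0.7 = 34.99°;  2α = 69.98°
edge 0: e_0 = (+4.62, +0.91);  n_0 = (+0.1933, -0.9811)
edge 2: e_2 = (-2.02, +1.36);  n_2 = (+0.5585, +0.8295)
∠(n_0, n_2) = 134.91°
δ = |180° − 134.91°| = 45.09°
45.09° ≤ 2α = 69.98°  →  valid

δ = 45.09°, valid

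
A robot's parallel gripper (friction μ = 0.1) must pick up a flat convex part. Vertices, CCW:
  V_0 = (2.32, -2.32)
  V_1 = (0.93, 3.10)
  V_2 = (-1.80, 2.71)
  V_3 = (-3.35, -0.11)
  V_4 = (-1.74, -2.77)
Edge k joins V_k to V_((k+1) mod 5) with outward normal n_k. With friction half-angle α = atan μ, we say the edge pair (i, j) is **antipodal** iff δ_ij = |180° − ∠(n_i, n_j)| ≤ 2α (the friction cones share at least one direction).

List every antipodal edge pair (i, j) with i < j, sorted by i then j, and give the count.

count = 1; pairs: (1,4)

α = atan 0.1 = 5.71°;  2α = 11.42°
n_0 = (+0.9687, +0.2484)
n_1 = (-0.1414, +0.9899)
n_2 = (-0.8763, +0.4817)
n_3 = (-0.8555, -0.5178)
n_4 = (+0.1102, -0.9939)
  (0,1): δ = 96.25°  ·
  (0,2): δ = 43.18°  ·
  (0,3): δ = 16.80°  ·
  (0,4): δ = 81.94°  ·
  (1,2): δ = 126.93°  ·
  (1,3): δ = 66.95°  ·
  (1,4): δ = 1.81°  ✓
  (2,3): δ = 120.02°  ·
  (2,4): δ = 54.88°  ·
  (3,4): δ = 114.86°  ·
antipodal pairs: 1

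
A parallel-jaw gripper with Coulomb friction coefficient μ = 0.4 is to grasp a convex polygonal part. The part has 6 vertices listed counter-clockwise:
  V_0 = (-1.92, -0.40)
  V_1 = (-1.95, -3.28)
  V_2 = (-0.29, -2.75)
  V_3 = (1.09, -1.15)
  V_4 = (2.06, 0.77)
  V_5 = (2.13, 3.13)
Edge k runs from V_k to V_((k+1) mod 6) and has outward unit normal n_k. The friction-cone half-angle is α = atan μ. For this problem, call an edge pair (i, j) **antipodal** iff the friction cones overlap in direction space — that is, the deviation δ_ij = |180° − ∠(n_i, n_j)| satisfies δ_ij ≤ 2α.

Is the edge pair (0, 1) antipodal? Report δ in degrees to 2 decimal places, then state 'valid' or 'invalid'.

α = atan 0.4 = 21.80°;  2α = 43.60°
edge 0: e_0 = (-0.03, -2.88);  n_0 = (-0.9999, +0.0104)
edge 1: e_1 = (+1.66, +0.53);  n_1 = (+0.3042, -0.9526)
∠(n_0, n_1) = 108.30°
δ = |180° − 108.30°| = 71.70°
71.70° > 2α = 43.60°  →  invalid

δ = 71.70°, invalid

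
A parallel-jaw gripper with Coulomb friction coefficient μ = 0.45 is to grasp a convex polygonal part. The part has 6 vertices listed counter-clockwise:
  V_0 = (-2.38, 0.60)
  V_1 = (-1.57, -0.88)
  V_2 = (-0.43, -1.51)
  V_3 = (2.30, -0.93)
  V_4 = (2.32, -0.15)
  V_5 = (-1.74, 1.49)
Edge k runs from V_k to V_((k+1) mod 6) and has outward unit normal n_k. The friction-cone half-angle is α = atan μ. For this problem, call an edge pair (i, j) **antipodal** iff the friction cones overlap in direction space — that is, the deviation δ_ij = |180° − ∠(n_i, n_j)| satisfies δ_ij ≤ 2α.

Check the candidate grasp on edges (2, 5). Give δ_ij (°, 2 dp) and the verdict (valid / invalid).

δ = 42.29°, valid

α = atan 0.45 = 24.23°;  2α = 48.46°
edge 2: e_2 = (+2.73, +0.58);  n_2 = (+0.2078, -0.9782)
edge 5: e_5 = (-0.64, -0.89);  n_5 = (-0.8119, +0.5838)
∠(n_2, n_5) = 137.71°
δ = |180° − 137.71°| = 42.29°
42.29° ≤ 2α = 48.46°  →  valid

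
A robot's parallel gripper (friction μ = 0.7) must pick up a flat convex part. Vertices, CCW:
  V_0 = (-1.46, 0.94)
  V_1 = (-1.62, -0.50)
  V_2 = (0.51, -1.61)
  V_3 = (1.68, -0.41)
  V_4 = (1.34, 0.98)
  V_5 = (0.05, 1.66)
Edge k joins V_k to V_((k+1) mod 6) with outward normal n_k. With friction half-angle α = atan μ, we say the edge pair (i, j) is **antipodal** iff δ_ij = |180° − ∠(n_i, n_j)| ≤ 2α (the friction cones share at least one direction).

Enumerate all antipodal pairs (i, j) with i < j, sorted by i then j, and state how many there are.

count = 7; pairs: (0,2), (0,3), (0,4), (1,3), (1,4), (1,5), (2,5)

α = atan 0.7 = 34.99°;  2α = 69.98°
n_0 = (-0.9939, +0.1104)
n_1 = (-0.4621, -0.8868)
n_2 = (+0.7160, -0.6981)
n_3 = (+0.9714, +0.2376)
n_4 = (+0.4663, +0.8846)
n_5 = (-0.4304, +0.9026)
  (0,1): δ = 111.19°  ·
  (0,2): δ = 37.93°  ✓
  (0,3): δ = 20.09°  ✓
  (0,4): δ = 68.55°  ✓
  (0,5): δ = 121.83°  ·
  (1,2): δ = 106.75°  ·
  (1,3): δ = 48.73°  ✓
  (1,4): δ = 0.27°  ✓
  (1,5): δ = 53.02°  ✓
  (2,3): δ = 121.98°  ·
  (2,4): δ = 73.52°  ·
  (2,5): δ = 20.23°  ✓
  (3,4): δ = 131.54°  ·
  (3,5): δ = 78.25°  ·
  (4,5): δ = 126.71°  ·
antipodal pairs: 7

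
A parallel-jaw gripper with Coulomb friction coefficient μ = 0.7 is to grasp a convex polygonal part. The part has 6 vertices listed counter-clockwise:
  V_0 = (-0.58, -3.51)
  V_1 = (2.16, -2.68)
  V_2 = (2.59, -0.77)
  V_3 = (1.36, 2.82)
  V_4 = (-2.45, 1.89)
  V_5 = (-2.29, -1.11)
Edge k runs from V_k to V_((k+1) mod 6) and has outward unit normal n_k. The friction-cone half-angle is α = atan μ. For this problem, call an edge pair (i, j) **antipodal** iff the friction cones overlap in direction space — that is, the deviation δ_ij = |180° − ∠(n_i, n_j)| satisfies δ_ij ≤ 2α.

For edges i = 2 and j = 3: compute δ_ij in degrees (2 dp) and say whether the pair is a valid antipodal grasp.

δ = 95.20°, invalid

α = atan 0.7 = 34.99°;  2α = 69.98°
edge 2: e_2 = (-1.23, +3.59);  n_2 = (+0.9460, +0.3241)
edge 3: e_3 = (-3.81, -0.93);  n_3 = (-0.2371, +0.9715)
∠(n_2, n_3) = 84.80°
δ = |180° − 84.80°| = 95.20°
95.20° > 2α = 69.98°  →  invalid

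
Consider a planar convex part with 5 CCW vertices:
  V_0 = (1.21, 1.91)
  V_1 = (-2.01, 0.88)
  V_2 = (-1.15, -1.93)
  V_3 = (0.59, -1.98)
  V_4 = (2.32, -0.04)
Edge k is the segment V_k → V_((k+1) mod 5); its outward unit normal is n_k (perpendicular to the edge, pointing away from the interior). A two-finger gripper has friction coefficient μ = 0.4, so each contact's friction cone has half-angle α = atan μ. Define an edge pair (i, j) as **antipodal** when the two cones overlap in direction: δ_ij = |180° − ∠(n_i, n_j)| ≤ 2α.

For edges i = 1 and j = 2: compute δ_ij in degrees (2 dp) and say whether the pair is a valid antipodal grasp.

δ = 108.66°, invalid

α = atan 0.4 = 21.80°;  2α = 43.60°
edge 1: e_1 = (+0.86, -2.81);  n_1 = (-0.9562, -0.2927)
edge 2: e_2 = (+1.74, -0.05);  n_2 = (-0.0287, -0.9996)
∠(n_1, n_2) = 71.34°
δ = |180° − 71.34°| = 108.66°
108.66° > 2α = 43.60°  →  invalid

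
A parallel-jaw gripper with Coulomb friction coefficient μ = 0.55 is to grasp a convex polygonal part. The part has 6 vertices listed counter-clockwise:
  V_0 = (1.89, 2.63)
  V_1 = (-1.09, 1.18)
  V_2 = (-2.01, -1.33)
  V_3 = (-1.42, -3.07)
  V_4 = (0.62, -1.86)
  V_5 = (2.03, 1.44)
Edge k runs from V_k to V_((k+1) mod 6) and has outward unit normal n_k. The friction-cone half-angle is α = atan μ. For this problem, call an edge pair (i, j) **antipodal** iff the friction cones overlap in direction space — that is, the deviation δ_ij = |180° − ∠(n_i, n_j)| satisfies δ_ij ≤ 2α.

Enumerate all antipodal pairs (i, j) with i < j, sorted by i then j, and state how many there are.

count = 7; pairs: (0,3), (0,4), (1,3), (1,4), (1,5), (2,4), (2,5)

α = atan 0.55 = 28.81°;  2α = 57.62°
n_0 = (-0.4375, +0.8992)
n_1 = (-0.9389, +0.3441)
n_2 = (-0.9470, -0.3211)
n_3 = (+0.5101, -0.8601)
n_4 = (+0.9196, -0.3929)
n_5 = (+0.9932, +0.1168)
  (0,1): δ = 136.08°  ·
  (0,2): δ = 97.22°  ·
  (0,3): δ = 4.73°  ✓
  (0,4): δ = 40.92°  ✓
  (0,5): δ = 70.76°  ·
  (1,2): δ = 141.14°  ·
  (1,3): δ = 39.20°  ✓
  (1,4): δ = 3.01°  ✓
  (1,5): δ = 26.84°  ✓
  (2,3): δ = 78.06°  ·
  (2,4): δ = 41.87°  ✓
  (2,5): δ = 12.02°  ✓
  (3,4): δ = 143.81°  ·
  (3,5): δ = 113.96°  ·
  (4,5): δ = 150.15°  ·
antipodal pairs: 7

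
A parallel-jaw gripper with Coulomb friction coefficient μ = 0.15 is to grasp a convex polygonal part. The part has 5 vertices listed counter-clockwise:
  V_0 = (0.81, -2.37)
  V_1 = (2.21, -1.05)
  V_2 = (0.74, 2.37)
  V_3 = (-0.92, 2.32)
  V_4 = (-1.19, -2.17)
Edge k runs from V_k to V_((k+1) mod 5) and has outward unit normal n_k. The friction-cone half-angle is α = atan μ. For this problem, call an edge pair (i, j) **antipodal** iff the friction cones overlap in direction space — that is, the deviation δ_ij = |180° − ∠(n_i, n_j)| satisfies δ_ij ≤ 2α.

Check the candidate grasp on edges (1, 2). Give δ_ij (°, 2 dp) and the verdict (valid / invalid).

α = atan 0.15 = 8.53°;  2α = 17.06°
edge 1: e_1 = (-1.47, +3.42);  n_1 = (+0.9187, +0.3949)
edge 2: e_2 = (-1.66, -0.05);  n_2 = (-0.0301, +0.9995)
∠(n_1, n_2) = 68.47°
δ = |180° − 68.47°| = 111.53°
111.53° > 2α = 17.06°  →  invalid

δ = 111.53°, invalid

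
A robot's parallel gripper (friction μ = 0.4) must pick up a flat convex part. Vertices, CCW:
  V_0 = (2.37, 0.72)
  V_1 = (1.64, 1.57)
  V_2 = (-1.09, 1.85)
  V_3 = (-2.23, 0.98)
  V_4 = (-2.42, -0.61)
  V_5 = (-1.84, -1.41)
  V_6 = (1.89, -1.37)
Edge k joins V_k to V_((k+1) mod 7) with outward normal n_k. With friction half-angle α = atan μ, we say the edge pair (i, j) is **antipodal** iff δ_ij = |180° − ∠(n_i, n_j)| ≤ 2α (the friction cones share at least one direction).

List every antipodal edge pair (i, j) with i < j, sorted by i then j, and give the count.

count = 5; pairs: (0,4), (1,5), (2,5), (2,6), (3,6)

α = atan 0.4 = 21.80°;  2α = 43.60°
n_0 = (+0.7586, +0.6515)
n_1 = (+0.1020, +0.9948)
n_2 = (-0.6067, +0.7950)
n_3 = (-0.9929, +0.1187)
n_4 = (-0.8096, -0.5870)
n_5 = (+0.0107, -0.9999)
n_6 = (+0.9746, -0.2238)
  (0,1): δ = 136.51°  ·
  (0,2): δ = 93.31°  ·
  (0,3): δ = 47.47°  ·
  (0,4): δ = 4.71°  ✓
  (0,5): δ = 49.96°  ·
  (0,6): δ = 126.41°  ·
  (1,2): δ = 136.79°  ·
  (1,3): δ = 90.96°  ·
  (1,4): δ = 48.20°  ·
  (1,5): δ = 6.47°  ✓
  (1,6): δ = 82.92°  ·
  (2,3): δ = 134.16°  ·
  (2,4): δ = 91.41°  ·
  (2,5): δ = 36.73°  ✓
  (2,6): δ = 39.72°  ✓
  (3,4): δ = 137.24°  ·
  (3,5): δ = 82.57°  ·
  (3,6): δ = 6.12°  ✓
  (4,5): δ = 125.33°  ·
  (4,6): δ = 48.88°  ·
  (5,6): δ = 103.55°  ·
antipodal pairs: 5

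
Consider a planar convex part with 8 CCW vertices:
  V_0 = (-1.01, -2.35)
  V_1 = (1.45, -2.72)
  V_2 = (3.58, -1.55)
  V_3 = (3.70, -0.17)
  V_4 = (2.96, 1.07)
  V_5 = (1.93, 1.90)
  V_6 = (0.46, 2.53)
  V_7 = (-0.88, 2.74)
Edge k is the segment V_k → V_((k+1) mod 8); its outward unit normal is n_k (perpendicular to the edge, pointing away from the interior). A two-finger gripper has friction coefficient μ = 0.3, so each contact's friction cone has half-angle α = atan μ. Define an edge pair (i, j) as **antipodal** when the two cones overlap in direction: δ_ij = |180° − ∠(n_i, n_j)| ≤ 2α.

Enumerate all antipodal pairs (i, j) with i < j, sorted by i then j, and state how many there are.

count = 5; pairs: (0,4), (0,5), (0,6), (2,7), (3,7)

α = atan 0.3 = 16.70°;  2α = 33.40°
n_0 = (-0.1487, -0.9889)
n_1 = (+0.4814, -0.8765)
n_2 = (+0.9962, -0.0866)
n_3 = (+0.8587, +0.5125)
n_4 = (+0.6275, +0.7787)
n_5 = (+0.3939, +0.9191)
n_6 = (+0.1548, +0.9879)
n_7 = (-0.9997, +0.0255)
  (0,1): δ = 142.67°  ·
  (0,2): δ = 86.42°  ·
  (0,3): δ = 50.62°  ·
  (0,4): δ = 30.31°  ✓
  (0,5): δ = 14.65°  ✓
  (0,6): δ = 0.35°  ✓
  (0,7): δ = 97.09°  ·
  (1,2): δ = 123.75°  ·
  (1,3): δ = 87.95°  ·
  (1,4): δ = 67.64°  ·
  (1,5): δ = 51.98°  ·
  (1,6): δ = 37.69°  ·
  (1,7): δ = 59.76°  ·
  (2,3): δ = 144.20°  ·
  (2,4): δ = 123.89°  ·
  (2,5): δ = 108.23°  ·
  (2,6): δ = 93.94°  ·
  (2,7): δ = 3.51°  ✓
  (3,4): δ = 159.69°  ·
  (3,5): δ = 144.03°  ·
  (3,6): δ = 129.73°  ·
  (3,7): δ = 32.29°  ✓
  (4,5): δ = 164.34°  ·
  (4,6): δ = 150.04°  ·
  (4,7): δ = 52.60°  ·
  (5,6): δ = 165.71°  ·
  (5,7): δ = 68.26°  ·
  (6,7): δ = 82.56°  ·
antipodal pairs: 5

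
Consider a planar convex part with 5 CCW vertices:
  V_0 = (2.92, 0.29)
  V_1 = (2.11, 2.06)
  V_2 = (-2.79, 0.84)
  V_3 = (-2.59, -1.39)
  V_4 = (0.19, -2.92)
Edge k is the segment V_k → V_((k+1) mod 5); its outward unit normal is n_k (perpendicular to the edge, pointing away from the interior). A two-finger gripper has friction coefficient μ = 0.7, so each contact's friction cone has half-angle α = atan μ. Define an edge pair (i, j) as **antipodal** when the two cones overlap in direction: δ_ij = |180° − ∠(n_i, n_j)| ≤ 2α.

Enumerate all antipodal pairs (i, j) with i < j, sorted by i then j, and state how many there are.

α = atan 0.7 = 34.99°;  2α = 69.98°
n_0 = (+0.9093, +0.4161)
n_1 = (-0.2416, +0.9704)
n_2 = (-0.9960, -0.0893)
n_3 = (-0.4822, -0.8761)
n_4 = (+0.7618, -0.6479)
  (0,1): δ = 100.61°  ·
  (0,2): δ = 19.47°  ✓
  (0,3): δ = 36.58°  ✓
  (0,4): δ = 115.03°  ·
  (1,2): δ = 98.86°  ·
  (1,3): δ = 42.81°  ✓
  (1,4): δ = 35.64°  ✓
  (2,3): δ = 123.95°  ·
  (2,4): δ = 45.50°  ✓
  (3,4): δ = 101.55°  ·
antipodal pairs: 5

count = 5; pairs: (0,2), (0,3), (1,3), (1,4), (2,4)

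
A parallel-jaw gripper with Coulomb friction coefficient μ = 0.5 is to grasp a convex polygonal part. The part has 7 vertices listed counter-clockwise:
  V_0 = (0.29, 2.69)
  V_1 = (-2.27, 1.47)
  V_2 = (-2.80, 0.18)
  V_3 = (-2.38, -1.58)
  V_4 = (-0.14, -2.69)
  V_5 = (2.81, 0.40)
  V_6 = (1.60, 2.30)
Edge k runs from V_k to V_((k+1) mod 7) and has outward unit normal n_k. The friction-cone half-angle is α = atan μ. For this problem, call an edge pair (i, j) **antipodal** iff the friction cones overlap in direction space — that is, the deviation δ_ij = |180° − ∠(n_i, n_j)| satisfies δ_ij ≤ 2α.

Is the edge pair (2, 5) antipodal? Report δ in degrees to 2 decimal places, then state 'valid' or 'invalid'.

δ = 19.07°, valid

α = atan 0.5 = 26.57°;  2α = 53.13°
edge 2: e_2 = (+0.42, -1.76);  n_2 = (-0.9727, -0.2321)
edge 5: e_5 = (-1.21, +1.90);  n_5 = (+0.8435, +0.5372)
∠(n_2, n_5) = 160.93°
δ = |180° − 160.93°| = 19.07°
19.07° ≤ 2α = 53.13°  →  valid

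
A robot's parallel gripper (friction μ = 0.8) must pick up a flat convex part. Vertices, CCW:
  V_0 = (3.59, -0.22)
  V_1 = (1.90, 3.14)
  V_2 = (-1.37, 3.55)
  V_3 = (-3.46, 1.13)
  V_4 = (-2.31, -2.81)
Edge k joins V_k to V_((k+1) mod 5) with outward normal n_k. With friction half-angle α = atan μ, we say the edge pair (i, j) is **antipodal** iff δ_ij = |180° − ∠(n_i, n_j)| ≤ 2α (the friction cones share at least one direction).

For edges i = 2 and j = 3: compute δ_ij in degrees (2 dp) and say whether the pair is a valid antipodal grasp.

δ = 122.91°, invalid

α = atan 0.8 = 38.66°;  2α = 77.32°
edge 2: e_2 = (-2.09, -2.42);  n_2 = (-0.7568, +0.6536)
edge 3: e_3 = (+1.15, -3.94);  n_3 = (-0.9599, -0.2802)
∠(n_2, n_3) = 57.09°
δ = |180° − 57.09°| = 122.91°
122.91° > 2α = 77.32°  →  invalid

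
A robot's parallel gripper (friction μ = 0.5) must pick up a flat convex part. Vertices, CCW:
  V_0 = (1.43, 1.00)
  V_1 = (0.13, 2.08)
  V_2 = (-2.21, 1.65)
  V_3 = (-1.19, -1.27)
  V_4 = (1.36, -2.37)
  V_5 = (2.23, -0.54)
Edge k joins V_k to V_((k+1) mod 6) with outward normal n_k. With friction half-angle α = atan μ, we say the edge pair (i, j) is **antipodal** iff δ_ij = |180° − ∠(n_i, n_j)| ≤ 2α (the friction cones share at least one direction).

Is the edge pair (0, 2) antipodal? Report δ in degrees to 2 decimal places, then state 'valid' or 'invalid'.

α = atan 0.5 = 26.57°;  2α = 53.13°
edge 0: e_0 = (-1.30, +1.08);  n_0 = (+0.6390, +0.7692)
edge 2: e_2 = (+1.02, -2.92);  n_2 = (-0.9441, -0.3298)
∠(n_0, n_2) = 148.97°
δ = |180° − 148.97°| = 31.03°
31.03° ≤ 2α = 53.13°  →  valid

δ = 31.03°, valid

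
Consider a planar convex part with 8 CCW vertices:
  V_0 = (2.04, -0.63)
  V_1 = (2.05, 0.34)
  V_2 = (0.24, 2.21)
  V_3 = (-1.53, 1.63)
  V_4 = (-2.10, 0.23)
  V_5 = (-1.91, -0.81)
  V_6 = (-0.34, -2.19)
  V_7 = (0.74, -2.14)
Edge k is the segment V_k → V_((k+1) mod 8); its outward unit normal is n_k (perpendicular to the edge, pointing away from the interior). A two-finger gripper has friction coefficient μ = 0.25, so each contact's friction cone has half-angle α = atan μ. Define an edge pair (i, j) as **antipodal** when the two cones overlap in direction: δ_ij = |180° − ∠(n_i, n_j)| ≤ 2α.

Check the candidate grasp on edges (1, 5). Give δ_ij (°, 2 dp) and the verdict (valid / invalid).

δ = 4.62°, valid

α = atan 0.25 = 14.04°;  2α = 28.07°
edge 1: e_1 = (-1.81, +1.87);  n_1 = (+0.7185, +0.6955)
edge 5: e_5 = (+1.57, -1.38);  n_5 = (-0.6602, -0.7511)
∠(n_1, n_5) = 175.38°
δ = |180° − 175.38°| = 4.62°
4.62° ≤ 2α = 28.07°  →  valid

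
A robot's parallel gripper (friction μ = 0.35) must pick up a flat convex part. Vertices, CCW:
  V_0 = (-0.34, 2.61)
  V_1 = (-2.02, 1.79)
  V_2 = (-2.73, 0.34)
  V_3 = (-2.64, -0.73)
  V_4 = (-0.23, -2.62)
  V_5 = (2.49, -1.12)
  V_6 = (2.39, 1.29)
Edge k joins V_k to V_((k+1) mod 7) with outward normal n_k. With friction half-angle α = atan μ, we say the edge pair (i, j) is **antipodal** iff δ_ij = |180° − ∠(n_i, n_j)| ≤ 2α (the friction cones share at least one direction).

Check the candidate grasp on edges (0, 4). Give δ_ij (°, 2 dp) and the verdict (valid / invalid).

δ = 2.86°, valid

α = atan 0.35 = 19.29°;  2α = 38.58°
edge 0: e_0 = (-1.68, -0.82);  n_0 = (-0.4386, +0.8987)
edge 4: e_4 = (+2.72, +1.50);  n_4 = (+0.4829, -0.8757)
∠(n_0, n_4) = 177.14°
δ = |180° − 177.14°| = 2.86°
2.86° ≤ 2α = 38.58°  →  valid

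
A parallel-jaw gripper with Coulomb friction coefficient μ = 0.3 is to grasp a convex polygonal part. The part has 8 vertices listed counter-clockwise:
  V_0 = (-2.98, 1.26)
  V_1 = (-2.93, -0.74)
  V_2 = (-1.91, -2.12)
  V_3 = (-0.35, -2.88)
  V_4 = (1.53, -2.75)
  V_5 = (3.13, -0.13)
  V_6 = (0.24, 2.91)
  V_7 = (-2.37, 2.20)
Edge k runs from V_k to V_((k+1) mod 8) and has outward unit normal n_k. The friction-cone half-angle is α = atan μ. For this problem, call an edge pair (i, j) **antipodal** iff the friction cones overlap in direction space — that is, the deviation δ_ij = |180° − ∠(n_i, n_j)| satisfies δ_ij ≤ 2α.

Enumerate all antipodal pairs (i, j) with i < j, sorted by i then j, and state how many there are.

α = atan 0.3 = 16.70°;  2α = 33.40°
n_0 = (-0.9997, -0.0250)
n_1 = (-0.8042, -0.5944)
n_2 = (-0.4380, -0.8990)
n_3 = (+0.0690, -0.9976)
n_4 = (+0.8534, -0.5212)
n_5 = (+0.7248, +0.6890)
n_6 = (-0.2625, +0.9649)
n_7 = (-0.8389, +0.5444)
  (0,1): δ = 144.96°  ·
  (0,2): δ = 117.41°  ·
  (0,3): δ = 87.48°  ·
  (0,4): δ = 32.84°  ✓
  (0,5): δ = 42.12°  ·
  (0,6): δ = 103.79°  ·
  (0,7): δ = 145.59°  ·
  (1,2): δ = 152.44°  ·
  (1,3): δ = 122.51°  ·
  (1,4): δ = 67.88°  ·
  (1,5): δ = 7.08°  ✓
  (1,6): δ = 68.75°  ·
  (1,7): δ = 110.55°  ·
  (2,3): δ = 150.07°  ·
  (2,4): δ = 95.44°  ·
  (2,5): δ = 20.47°  ✓
  (2,6): δ = 41.19°  ·
  (2,7): δ = 82.99°  ·
  (3,4): δ = 125.37°  ·
  (3,5): δ = 50.40°  ·
  (3,6): δ = 11.26°  ✓
  (3,7): δ = 53.06°  ·
  (4,5): δ = 105.04°  ·
  (4,6): δ = 43.37°  ·
  (4,7): δ = 1.57°  ✓
  (5,6): δ = 118.33°  ·
  (5,7): δ = 76.53°  ·
  (6,7): δ = 138.20°  ·
antipodal pairs: 5

count = 5; pairs: (0,4), (1,5), (2,5), (3,6), (4,7)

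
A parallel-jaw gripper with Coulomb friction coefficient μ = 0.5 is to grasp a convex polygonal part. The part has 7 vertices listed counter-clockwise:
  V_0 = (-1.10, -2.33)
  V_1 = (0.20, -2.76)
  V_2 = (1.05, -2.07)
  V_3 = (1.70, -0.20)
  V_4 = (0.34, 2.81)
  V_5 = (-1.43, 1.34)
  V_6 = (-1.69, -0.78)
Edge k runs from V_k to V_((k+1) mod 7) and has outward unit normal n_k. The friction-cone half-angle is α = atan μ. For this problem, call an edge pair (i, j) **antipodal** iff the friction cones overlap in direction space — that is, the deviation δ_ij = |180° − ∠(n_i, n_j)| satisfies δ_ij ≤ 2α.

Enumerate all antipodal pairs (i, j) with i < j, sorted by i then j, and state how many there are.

count = 8; pairs: (0,3), (1,4), (1,5), (2,4), (2,5), (2,6), (3,5), (3,6)

α = atan 0.5 = 26.57°;  2α = 53.13°
n_0 = (-0.3140, -0.9494)
n_1 = (+0.6302, -0.7764)
n_2 = (+0.9446, -0.3283)
n_3 = (+0.9113, +0.4117)
n_4 = (-0.6389, +0.7693)
n_5 = (-0.9926, +0.1217)
n_6 = (-0.9346, -0.3557)
  (0,1): δ = 122.63°  ·
  (0,2): δ = 90.86°  ·
  (0,3): δ = 47.38°  ✓
  (0,4): δ = 58.01°  ·
  (0,5): δ = 101.31°  ·
  (0,6): δ = 129.14°  ·
  (1,2): δ = 148.24°  ·
  (1,3): δ = 104.75°  ·
  (1,4): δ = 0.64°  ✓
  (1,5): δ = 43.94°  ✓
  (1,6): δ = 71.77°  ·
  (2,3): δ = 136.52°  ·
  (2,4): δ = 31.12°  ✓
  (2,5): δ = 12.18°  ✓
  (2,6): δ = 40.01°  ✓
  (3,4): δ = 74.60°  ·
  (3,5): δ = 31.31°  ✓
  (3,6): δ = 3.48°  ✓
  (4,5): δ = 136.70°  ·
  (4,6): δ = 108.87°  ·
  (5,6): δ = 152.17°  ·
antipodal pairs: 8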